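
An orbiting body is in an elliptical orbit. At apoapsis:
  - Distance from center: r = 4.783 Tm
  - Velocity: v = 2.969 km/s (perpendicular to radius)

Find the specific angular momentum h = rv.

Convert to SI: r = 4.783 Tm = 4.783e+12 m; v = 2.969 km/s = 2969 m/s.
With v perpendicular to r, h = r · v.
h = 4.783e+12 · 2969 m²/s ≈ 1.42e+16 m²/s.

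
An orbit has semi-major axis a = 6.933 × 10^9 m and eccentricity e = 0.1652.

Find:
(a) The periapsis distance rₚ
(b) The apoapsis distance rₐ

(a) rₚ = a(1 − e) = 6.933e+09 · (1 − 0.1652) = 6.933e+09 · 0.8348 ≈ 5.788e+09 m = 5.788 × 10^9 m.
(b) rₐ = a(1 + e) = 6.933e+09 · (1 + 0.1652) = 6.933e+09 · 1.1652 ≈ 8.078e+09 m = 8.078 × 10^9 m.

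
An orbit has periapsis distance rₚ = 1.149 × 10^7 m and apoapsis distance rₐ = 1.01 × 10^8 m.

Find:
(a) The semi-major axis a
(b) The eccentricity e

(a) a = (rₚ + rₐ) / 2 = (1.149e+07 + 1.01e+08) / 2 ≈ 5.624e+07 m = 5.625 × 10^7 m.
(b) e = (rₐ − rₚ) / (rₐ + rₚ) = (1.01e+08 − 1.149e+07) / (1.01e+08 + 1.149e+07) ≈ 0.7957.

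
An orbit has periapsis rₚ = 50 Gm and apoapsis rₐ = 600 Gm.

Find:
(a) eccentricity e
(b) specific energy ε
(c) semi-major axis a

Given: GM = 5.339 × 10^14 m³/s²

Convert to SI: rₚ = 50 Gm = 5e+10 m; rₐ = 600 Gm = 6e+11 m.
(a) e = (rₐ − rₚ)/(rₐ + rₚ) = (6e+11 − 5e+10)/(6e+11 + 5e+10) ≈ 0.8462
(b) With a = (rₚ + rₐ)/2 = 3.25e+11 m, ε = −GM/(2a) = −5.339e+14/(2 · 3.25e+11) J/kg ≈ -821.4 J/kg
(c) a = (rₚ + rₐ)/2 = (5e+10 + 6e+11)/2 ≈ 3.25e+11 m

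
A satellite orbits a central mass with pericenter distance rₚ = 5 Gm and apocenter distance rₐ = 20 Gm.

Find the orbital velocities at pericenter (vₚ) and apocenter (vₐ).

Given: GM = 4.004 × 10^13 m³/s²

Convert to SI: rₚ = 5 Gm = 5e+09 m; rₐ = 20 Gm = 2e+10 m.
Use the vis-viva equation v² = GM(2/r − 1/a) with a = (rₚ + rₐ)/2 = (5e+09 + 2e+10)/2 = 1.25e+10 m.
vₚ = √(GM · (2/rₚ − 1/a)) = √(4.004e+13 · (2/5e+09 − 1/1.25e+10)) m/s ≈ 113.2 m/s = 113.2 m/s.
vₐ = √(GM · (2/rₐ − 1/a)) = √(4.004e+13 · (2/2e+10 − 1/1.25e+10)) m/s ≈ 28.3 m/s = 28.3 m/s.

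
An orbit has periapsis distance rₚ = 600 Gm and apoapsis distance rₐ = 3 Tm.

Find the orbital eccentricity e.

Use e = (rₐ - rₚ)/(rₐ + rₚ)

Convert to SI: rₚ = 600 Gm = 6e+11 m; rₐ = 3 Tm = 3e+12 m.
e = (rₐ − rₚ) / (rₐ + rₚ).
e = (3e+12 − 6e+11) / (3e+12 + 6e+11) = 2.4e+12 / 3.6e+12 ≈ 0.6667.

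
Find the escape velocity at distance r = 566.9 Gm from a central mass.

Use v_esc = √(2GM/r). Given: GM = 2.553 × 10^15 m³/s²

Convert to SI: r = 566.9 Gm = 5.669e+11 m.
Escape velocity comes from setting total energy to zero: ½v² − GM/r = 0 ⇒ v_esc = √(2GM / r).
v_esc = √(2 · 2.553e+15 / 5.669e+11) m/s ≈ 94.9 m/s = 94.9 m/s.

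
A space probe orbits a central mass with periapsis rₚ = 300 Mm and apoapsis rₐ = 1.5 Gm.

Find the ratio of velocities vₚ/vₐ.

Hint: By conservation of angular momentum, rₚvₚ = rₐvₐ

Convert to SI: rₚ = 300 Mm = 3e+08 m; rₐ = 1.5 Gm = 1.5e+09 m.
Conservation of angular momentum gives rₚvₚ = rₐvₐ, so vₚ/vₐ = rₐ/rₚ.
vₚ/vₐ = 1.5e+09 / 3e+08 ≈ 5.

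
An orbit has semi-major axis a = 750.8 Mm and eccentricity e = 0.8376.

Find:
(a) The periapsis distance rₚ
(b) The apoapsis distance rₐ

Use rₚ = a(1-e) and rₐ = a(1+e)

Convert to SI: a = 750.8 Mm = 7.508e+08 m.
(a) rₚ = a(1 − e) = 7.508e+08 · (1 − 0.8376) = 7.508e+08 · 0.1624 ≈ 1.219e+08 m = 121.9 Mm.
(b) rₐ = a(1 + e) = 7.508e+08 · (1 + 0.8376) = 7.508e+08 · 1.8376 ≈ 1.38e+09 m = 1.38 Gm.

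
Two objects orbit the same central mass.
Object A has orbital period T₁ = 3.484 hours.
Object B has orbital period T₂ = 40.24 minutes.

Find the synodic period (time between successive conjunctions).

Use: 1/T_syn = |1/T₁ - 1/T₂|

Convert to SI: T₁ = 3.484 hours = 12542.4 s; T₂ = 40.24 minutes = 2414.4 s.
T_syn = |T₁ · T₂ / (T₁ − T₂)|.
T_syn = |12542.4 · 2414.4 / (12542.4 − 2414.4)| s ≈ 2990 s = 49.83 minutes.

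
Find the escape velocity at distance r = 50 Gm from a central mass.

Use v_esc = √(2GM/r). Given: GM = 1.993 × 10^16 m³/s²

Convert to SI: r = 50 Gm = 5e+10 m.
Escape velocity comes from setting total energy to zero: ½v² − GM/r = 0 ⇒ v_esc = √(2GM / r).
v_esc = √(2 · 1.993e+16 / 5e+10) m/s ≈ 892.9 m/s = 892.9 m/s.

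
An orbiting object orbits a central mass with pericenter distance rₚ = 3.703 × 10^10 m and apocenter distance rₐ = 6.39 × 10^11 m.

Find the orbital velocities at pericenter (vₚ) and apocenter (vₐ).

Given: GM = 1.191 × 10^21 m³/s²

Use the vis-viva equation v² = GM(2/r − 1/a) with a = (rₚ + rₐ)/2 = (3.703e+10 + 6.39e+11)/2 = 3.38015e+11 m.
vₚ = √(GM · (2/rₚ − 1/a)) = √(1.191e+21 · (2/3.703e+10 − 1/3.38015e+11)) m/s ≈ 2.466e+05 m/s = 246.6 km/s.
vₐ = √(GM · (2/rₐ − 1/a)) = √(1.191e+21 · (2/6.39e+11 − 1/3.38015e+11)) m/s ≈ 1.429e+04 m/s = 14.29 km/s.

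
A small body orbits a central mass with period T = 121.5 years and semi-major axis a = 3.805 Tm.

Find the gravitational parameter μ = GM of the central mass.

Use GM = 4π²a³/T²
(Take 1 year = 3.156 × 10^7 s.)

Convert to SI: T = 121.5 years = 3.83454e+09 s; a = 3.805 Tm = 3.805e+12 m.
GM = 4π² · a³ / T².
GM = 4π² · (3.805e+12)³ / (3.83454e+09)² m³/s² ≈ 1.479e+20 m³/s² = 1.479 × 10^20 m³/s².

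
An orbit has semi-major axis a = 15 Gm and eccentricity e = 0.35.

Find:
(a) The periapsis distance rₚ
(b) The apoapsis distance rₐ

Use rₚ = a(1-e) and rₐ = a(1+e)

Convert to SI: a = 15 Gm = 1.5e+10 m.
(a) rₚ = a(1 − e) = 1.5e+10 · (1 − 0.35) = 1.5e+10 · 0.65 ≈ 9.75e+09 m = 9.75 Gm.
(b) rₐ = a(1 + e) = 1.5e+10 · (1 + 0.35) = 1.5e+10 · 1.35 ≈ 2.025e+10 m = 20.25 Gm.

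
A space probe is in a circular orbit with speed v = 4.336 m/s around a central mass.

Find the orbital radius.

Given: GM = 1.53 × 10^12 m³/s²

For a circular orbit, v² = GM / r, so r = GM / v².
r = 1.53e+12 / (4.336)² m ≈ 8.138e+10 m = 81.38 Gm.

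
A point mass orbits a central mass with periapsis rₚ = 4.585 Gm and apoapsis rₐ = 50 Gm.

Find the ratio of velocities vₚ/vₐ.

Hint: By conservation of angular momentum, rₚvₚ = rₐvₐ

Convert to SI: rₚ = 4.585 Gm = 4.585e+09 m; rₐ = 50 Gm = 5e+10 m.
Conservation of angular momentum gives rₚvₚ = rₐvₐ, so vₚ/vₐ = rₐ/rₚ.
vₚ/vₐ = 5e+10 / 4.585e+09 ≈ 10.91.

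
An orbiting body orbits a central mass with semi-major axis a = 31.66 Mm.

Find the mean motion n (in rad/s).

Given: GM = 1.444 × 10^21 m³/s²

Convert to SI: a = 31.66 Mm = 3.166e+07 m.
n = √(GM / a³).
n = √(1.444e+21 / (3.166e+07)³) rad/s ≈ 0.2133 rad/s.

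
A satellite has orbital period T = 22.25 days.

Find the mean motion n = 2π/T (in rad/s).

Convert to SI: T = 22.25 days = 1.9224e+06 s.
n = 2π / T.
n = 2π / 1.9224e+06 s ≈ 3.268e-06 rad/s.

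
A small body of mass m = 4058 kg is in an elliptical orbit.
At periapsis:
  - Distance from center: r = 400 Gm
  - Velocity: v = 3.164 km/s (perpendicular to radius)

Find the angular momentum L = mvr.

Convert to SI: r = 400 Gm = 4e+11 m; v = 3.164 km/s = 3164 m/s.
Since v is perpendicular to r, L = m · v · r.
L = 4058 · 3164 · 4e+11 kg·m²/s ≈ 5.136e+18 kg·m²/s.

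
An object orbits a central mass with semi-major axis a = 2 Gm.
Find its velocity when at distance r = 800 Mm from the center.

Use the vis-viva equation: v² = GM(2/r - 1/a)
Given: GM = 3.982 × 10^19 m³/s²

Convert to SI: a = 2 Gm = 2e+09 m; r = 800 Mm = 8e+08 m.
Vis-viva: v = √(GM · (2/r − 1/a)).
2/r − 1/a = 2/8e+08 − 1/2e+09 = 2e-09 m⁻¹.
v = √(3.982e+19 · 2e-09) m/s ≈ 2.822e+05 m/s = 282.2 km/s.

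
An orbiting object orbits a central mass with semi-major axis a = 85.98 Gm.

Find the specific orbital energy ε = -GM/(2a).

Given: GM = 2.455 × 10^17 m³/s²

Convert to SI: a = 85.98 Gm = 8.598e+10 m.
ε = −GM / (2a).
ε = −2.455e+17 / (2 · 8.598e+10) J/kg ≈ -1.428e+06 J/kg = -1.428 MJ/kg.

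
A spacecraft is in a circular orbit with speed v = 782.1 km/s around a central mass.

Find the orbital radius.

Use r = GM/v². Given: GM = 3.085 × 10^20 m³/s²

Convert to SI: v = 782.1 km/s = 782100 m/s.
For a circular orbit, v² = GM / r, so r = GM / v².
r = 3.085e+20 / (782100)² m ≈ 5.043e+08 m = 504.3 Mm.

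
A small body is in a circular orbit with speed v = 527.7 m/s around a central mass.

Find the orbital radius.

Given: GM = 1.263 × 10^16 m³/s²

For a circular orbit, v² = GM / r, so r = GM / v².
r = 1.263e+16 / (527.7)² m ≈ 4.536e+10 m = 45.36 Gm.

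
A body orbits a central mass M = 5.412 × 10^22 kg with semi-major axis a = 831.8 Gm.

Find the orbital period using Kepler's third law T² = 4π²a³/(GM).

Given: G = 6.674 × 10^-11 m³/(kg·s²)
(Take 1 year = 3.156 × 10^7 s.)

Convert to SI: a = 831.8 Gm = 8.318e+11 m.
GM = G · M = 6.674e-11 · 5.412e+22 = 3.61197e+12 m³/s².
Kepler's third law: T = 2π √(a³ / GM).
Substituting a = 8.318e+11 m and GM = 3.61197e+12 m³/s²:
T = 2π √((8.318e+11)³ / 3.61197e+12) s
T ≈ 2.508e+12 s = 7.947e+04 years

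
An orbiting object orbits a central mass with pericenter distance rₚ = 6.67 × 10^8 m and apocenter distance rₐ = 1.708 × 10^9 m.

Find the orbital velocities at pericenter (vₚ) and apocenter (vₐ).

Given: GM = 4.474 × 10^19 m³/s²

Use the vis-viva equation v² = GM(2/r − 1/a) with a = (rₚ + rₐ)/2 = (6.67e+08 + 1.708e+09)/2 = 1.1875e+09 m.
vₚ = √(GM · (2/rₚ − 1/a)) = √(4.474e+19 · (2/6.67e+08 − 1/1.1875e+09)) m/s ≈ 3.106e+05 m/s = 310.6 km/s.
vₐ = √(GM · (2/rₐ − 1/a)) = √(4.474e+19 · (2/1.708e+09 − 1/1.1875e+09)) m/s ≈ 1.213e+05 m/s = 121.3 km/s.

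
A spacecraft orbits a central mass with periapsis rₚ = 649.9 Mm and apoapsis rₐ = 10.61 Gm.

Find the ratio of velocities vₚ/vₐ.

Convert to SI: rₚ = 649.9 Mm = 6.499e+08 m; rₐ = 10.61 Gm = 1.061e+10 m.
Conservation of angular momentum gives rₚvₚ = rₐvₐ, so vₚ/vₐ = rₐ/rₚ.
vₚ/vₐ = 1.061e+10 / 6.499e+08 ≈ 16.33.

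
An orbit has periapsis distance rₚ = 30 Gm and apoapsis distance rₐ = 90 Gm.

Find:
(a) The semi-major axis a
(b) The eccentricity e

Convert to SI: rₚ = 30 Gm = 3e+10 m; rₐ = 90 Gm = 9e+10 m.
(a) a = (rₚ + rₐ) / 2 = (3e+10 + 9e+10) / 2 ≈ 6e+10 m = 60 Gm.
(b) e = (rₐ − rₚ) / (rₐ + rₚ) = (9e+10 − 3e+10) / (9e+10 + 3e+10) ≈ 0.5.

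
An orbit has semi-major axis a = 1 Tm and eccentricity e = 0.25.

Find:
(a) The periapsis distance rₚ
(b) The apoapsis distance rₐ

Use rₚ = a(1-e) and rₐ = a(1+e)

Convert to SI: a = 1 Tm = 1e+12 m.
(a) rₚ = a(1 − e) = 1e+12 · (1 − 0.25) = 1e+12 · 0.75 ≈ 7.5e+11 m = 750 Gm.
(b) rₐ = a(1 + e) = 1e+12 · (1 + 0.25) = 1e+12 · 1.25 ≈ 1.25e+12 m = 1.25 Tm.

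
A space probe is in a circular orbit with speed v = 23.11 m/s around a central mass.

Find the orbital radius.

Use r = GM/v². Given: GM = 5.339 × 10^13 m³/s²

For a circular orbit, v² = GM / r, so r = GM / v².
r = 5.339e+13 / (23.11)² m ≈ 9.997e+10 m = 99.97 Gm.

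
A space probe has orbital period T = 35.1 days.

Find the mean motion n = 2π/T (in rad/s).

Convert to SI: T = 35.1 days = 3.03264e+06 s.
n = 2π / T.
n = 2π / 3.03264e+06 s ≈ 2.072e-06 rad/s.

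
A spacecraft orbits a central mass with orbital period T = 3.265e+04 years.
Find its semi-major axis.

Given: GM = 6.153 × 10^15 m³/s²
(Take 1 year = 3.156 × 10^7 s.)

Convert to SI: T = 3.265e+04 years = 1.03043e+12 s.
Invert Kepler's third law: a = (GM · T² / (4π²))^(1/3).
Substituting T = 1.03043e+12 s and GM = 6.153e+15 m³/s²:
a = (6.153e+15 · (1.03043e+12)² / (4π²))^(1/3) m
a ≈ 5.49e+12 m = 5.49 × 10^12 m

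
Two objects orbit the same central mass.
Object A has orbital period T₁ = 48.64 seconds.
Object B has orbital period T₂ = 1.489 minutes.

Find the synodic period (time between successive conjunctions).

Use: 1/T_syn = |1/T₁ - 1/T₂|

Convert to SI: T₂ = 1.489 minutes = 89.34 s.
T_syn = |T₁ · T₂ / (T₁ − T₂)|.
T_syn = |48.64 · 89.34 / (48.64 − 89.34)| s ≈ 106.8 s = 1.779 minutes.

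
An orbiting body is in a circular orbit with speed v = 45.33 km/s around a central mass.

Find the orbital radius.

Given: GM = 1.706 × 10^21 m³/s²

Convert to SI: v = 45.33 km/s = 45330 m/s.
For a circular orbit, v² = GM / r, so r = GM / v².
r = 1.706e+21 / (45330)² m ≈ 8.302e+11 m = 830.2 Gm.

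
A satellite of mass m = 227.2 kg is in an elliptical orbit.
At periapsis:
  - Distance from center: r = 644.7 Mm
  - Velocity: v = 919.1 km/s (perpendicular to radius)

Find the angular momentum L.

Convert to SI: r = 644.7 Mm = 6.447e+08 m; v = 919.1 km/s = 919100 m/s.
Since v is perpendicular to r, L = m · v · r.
L = 227.2 · 919100 · 6.447e+08 kg·m²/s ≈ 1.346e+17 kg·m²/s.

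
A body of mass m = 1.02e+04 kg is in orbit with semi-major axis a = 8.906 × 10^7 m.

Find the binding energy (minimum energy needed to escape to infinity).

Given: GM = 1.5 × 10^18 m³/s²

Total orbital energy is E = −GMm/(2a); binding energy is E_bind = −E = GMm/(2a).
E_bind = 1.5e+18 · 1.02e+04 / (2 · 8.906e+07) J ≈ 8.59e+13 J = 85.9 TJ.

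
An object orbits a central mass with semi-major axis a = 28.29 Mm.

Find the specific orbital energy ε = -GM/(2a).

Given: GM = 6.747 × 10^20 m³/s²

Convert to SI: a = 28.29 Mm = 2.829e+07 m.
ε = −GM / (2a).
ε = −6.747e+20 / (2 · 2.829e+07) J/kg ≈ -1.192e+13 J/kg = -1.192e+04 GJ/kg.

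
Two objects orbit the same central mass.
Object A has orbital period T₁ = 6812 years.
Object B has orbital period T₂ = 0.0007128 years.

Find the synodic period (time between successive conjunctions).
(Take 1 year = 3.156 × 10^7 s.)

Convert to SI: T₁ = 6812 years = 2.14987e+11 s; T₂ = 0.0007128 years = 22496 s.
T_syn = |T₁ · T₂ / (T₁ − T₂)|.
T_syn = |2.14987e+11 · 22496 / (2.14987e+11 − 22496)| s ≈ 2.25e+04 s = 0.0007128 years.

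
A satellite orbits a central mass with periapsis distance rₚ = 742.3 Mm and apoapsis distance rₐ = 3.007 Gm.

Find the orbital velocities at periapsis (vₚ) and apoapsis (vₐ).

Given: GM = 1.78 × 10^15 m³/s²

Convert to SI: rₚ = 742.3 Mm = 7.423e+08 m; rₐ = 3.007 Gm = 3.007e+09 m.
Use the vis-viva equation v² = GM(2/r − 1/a) with a = (rₚ + rₐ)/2 = (7.423e+08 + 3.007e+09)/2 = 1.87465e+09 m.
vₚ = √(GM · (2/rₚ − 1/a)) = √(1.78e+15 · (2/7.423e+08 − 1/1.87465e+09)) m/s ≈ 1961 m/s = 1.961 km/s.
vₐ = √(GM · (2/rₐ − 1/a)) = √(1.78e+15 · (2/3.007e+09 − 1/1.87465e+09)) m/s ≈ 484.1 m/s = 484.1 m/s.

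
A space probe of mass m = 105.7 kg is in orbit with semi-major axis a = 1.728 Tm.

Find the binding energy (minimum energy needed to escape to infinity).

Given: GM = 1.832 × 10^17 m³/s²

Convert to SI: a = 1.728 Tm = 1.728e+12 m.
Total orbital energy is E = −GMm/(2a); binding energy is E_bind = −E = GMm/(2a).
E_bind = 1.832e+17 · 105.7 / (2 · 1.728e+12) J ≈ 5.603e+06 J = 5.603 MJ.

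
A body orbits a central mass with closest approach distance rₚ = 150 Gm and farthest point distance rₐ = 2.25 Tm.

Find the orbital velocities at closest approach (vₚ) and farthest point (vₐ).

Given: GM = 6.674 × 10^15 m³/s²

Convert to SI: rₚ = 150 Gm = 1.5e+11 m; rₐ = 2.25 Tm = 2.25e+12 m.
Use the vis-viva equation v² = GM(2/r − 1/a) with a = (rₚ + rₐ)/2 = (1.5e+11 + 2.25e+12)/2 = 1.2e+12 m.
vₚ = √(GM · (2/rₚ − 1/a)) = √(6.674e+15 · (2/1.5e+11 − 1/1.2e+12)) m/s ≈ 288.8 m/s = 288.8 m/s.
vₐ = √(GM · (2/rₐ − 1/a)) = √(6.674e+15 · (2/2.25e+12 − 1/1.2e+12)) m/s ≈ 19.26 m/s = 19.26 m/s.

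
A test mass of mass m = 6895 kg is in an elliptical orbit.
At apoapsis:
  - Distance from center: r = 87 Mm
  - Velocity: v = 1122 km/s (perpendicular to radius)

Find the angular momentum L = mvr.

Convert to SI: r = 87 Mm = 8.7e+07 m; v = 1122 km/s = 1.122e+06 m/s.
Since v is perpendicular to r, L = m · v · r.
L = 6895 · 1.122e+06 · 8.7e+07 kg·m²/s ≈ 6.73e+17 kg·m²/s.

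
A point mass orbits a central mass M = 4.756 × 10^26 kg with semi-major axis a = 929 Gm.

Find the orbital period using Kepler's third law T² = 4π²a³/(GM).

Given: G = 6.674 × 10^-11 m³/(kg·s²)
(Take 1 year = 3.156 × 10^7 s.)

Convert to SI: a = 929 Gm = 9.29e+11 m.
GM = G · M = 6.674e-11 · 4.756e+26 = 3.17415e+16 m³/s².
Kepler's third law: T = 2π √(a³ / GM).
Substituting a = 9.29e+11 m and GM = 3.17415e+16 m³/s²:
T = 2π √((9.29e+11)³ / 3.17415e+16) s
T ≈ 3.158e+10 s = 1001 years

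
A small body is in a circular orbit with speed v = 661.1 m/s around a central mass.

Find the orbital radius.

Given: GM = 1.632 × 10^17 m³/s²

For a circular orbit, v² = GM / r, so r = GM / v².
r = 1.632e+17 / (661.1)² m ≈ 3.734e+11 m = 373.4 Gm.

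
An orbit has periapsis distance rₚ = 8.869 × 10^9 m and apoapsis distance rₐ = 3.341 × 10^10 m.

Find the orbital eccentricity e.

e = (rₐ − rₚ) / (rₐ + rₚ).
e = (3.341e+10 − 8.869e+09) / (3.341e+10 + 8.869e+09) = 2.4541e+10 / 4.2279e+10 ≈ 0.5805.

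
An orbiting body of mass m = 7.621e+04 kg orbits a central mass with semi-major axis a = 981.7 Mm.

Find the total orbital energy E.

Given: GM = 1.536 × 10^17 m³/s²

Convert to SI: a = 981.7 Mm = 9.817e+08 m.
E = −GMm / (2a).
E = −1.536e+17 · 7.621e+04 / (2 · 9.817e+08) J ≈ -5.962e+12 J = -5.962 TJ.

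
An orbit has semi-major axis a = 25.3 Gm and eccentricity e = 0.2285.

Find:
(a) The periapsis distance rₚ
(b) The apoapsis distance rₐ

Convert to SI: a = 25.3 Gm = 2.53e+10 m.
(a) rₚ = a(1 − e) = 2.53e+10 · (1 − 0.2285) = 2.53e+10 · 0.7715 ≈ 1.952e+10 m = 19.52 Gm.
(b) rₐ = a(1 + e) = 2.53e+10 · (1 + 0.2285) = 2.53e+10 · 1.2285 ≈ 3.108e+10 m = 31.08 Gm.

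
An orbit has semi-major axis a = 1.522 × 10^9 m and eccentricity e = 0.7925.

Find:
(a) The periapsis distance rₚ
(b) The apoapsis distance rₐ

(a) rₚ = a(1 − e) = 1.522e+09 · (1 − 0.7925) = 1.522e+09 · 0.2075 ≈ 3.158e+08 m = 3.158 × 10^8 m.
(b) rₐ = a(1 + e) = 1.522e+09 · (1 + 0.7925) = 1.522e+09 · 1.7925 ≈ 2.728e+09 m = 2.728 × 10^9 m.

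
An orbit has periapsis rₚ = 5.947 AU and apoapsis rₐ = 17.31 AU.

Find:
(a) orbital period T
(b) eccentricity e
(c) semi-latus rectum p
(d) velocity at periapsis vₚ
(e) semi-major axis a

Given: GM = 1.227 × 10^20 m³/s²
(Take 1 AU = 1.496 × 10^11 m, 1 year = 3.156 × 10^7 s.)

Convert to SI: rₚ = 5.947 AU = 8.89671e+11 m; rₐ = 17.31 AU = 2.58958e+12 m.
(a) With a = (rₚ + rₐ)/2 = 1.73962e+12 m, T = 2π √(a³/GM) = 2π √((1.73962e+12)³/1.227e+20) s ≈ 1.301e+09 s
(b) e = (rₐ − rₚ)/(rₐ + rₚ) = (2.58958e+12 − 8.89671e+11)/(2.58958e+12 + 8.89671e+11) ≈ 0.4886
(c) From a = (rₚ + rₐ)/2 = 1.73962e+12 m and e = (rₐ − rₚ)/(rₐ + rₚ) = 0.488584, p = a(1 − e²) = 1.73962e+12 · (1 − (0.488584)²) ≈ 1.324e+12 m
(d) With a = (rₚ + rₐ)/2 = 1.73962e+12 m, vₚ = √(GM (2/rₚ − 1/a)) = √(1.227e+20 · (2/8.89671e+11 − 1/1.73962e+12)) m/s ≈ 1.433e+04 m/s
(e) a = (rₚ + rₐ)/2 = (8.89671e+11 + 2.58958e+12)/2 ≈ 1.74e+12 m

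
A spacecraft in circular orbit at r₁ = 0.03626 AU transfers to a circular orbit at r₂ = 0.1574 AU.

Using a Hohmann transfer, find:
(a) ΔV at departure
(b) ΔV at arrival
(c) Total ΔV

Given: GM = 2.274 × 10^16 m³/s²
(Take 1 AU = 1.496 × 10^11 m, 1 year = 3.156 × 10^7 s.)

Convert to SI: r₁ = 0.03626 AU = 5.4245e+09 m; r₂ = 0.1574 AU = 2.3547e+10 m.
Transfer semi-major axis: a_t = (r₁ + r₂)/2 = (5.4245e+09 + 2.3547e+10)/2 = 1.44858e+10 m.
Circular speeds: v₁ = √(GM/r₁) = 2047.46 m/s, v₂ = √(GM/r₂) = 982.714 m/s.
Transfer speeds (vis-viva v² = GM(2/r − 1/a_t)): v₁ᵗ = 2610.44 m/s, v₂ᵗ = 601.362 m/s.
(a) ΔV₁ = |v₁ᵗ − v₁| ≈ 563 m/s = 0.1188 AU/year.
(b) ΔV₂ = |v₂ − v₂ᵗ| ≈ 381.4 m/s = 0.08045 AU/year.
(c) ΔV_total = ΔV₁ + ΔV₂ ≈ 944.3 m/s = 0.1992 AU/year.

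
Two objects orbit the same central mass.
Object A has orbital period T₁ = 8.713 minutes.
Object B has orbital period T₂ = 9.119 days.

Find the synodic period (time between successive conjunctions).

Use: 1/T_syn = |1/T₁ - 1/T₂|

Convert to SI: T₁ = 8.713 minutes = 522.78 s; T₂ = 9.119 days = 787882 s.
T_syn = |T₁ · T₂ / (T₁ − T₂)|.
T_syn = |522.78 · 787882 / (522.78 − 787882)| s ≈ 523.1 s = 8.719 minutes.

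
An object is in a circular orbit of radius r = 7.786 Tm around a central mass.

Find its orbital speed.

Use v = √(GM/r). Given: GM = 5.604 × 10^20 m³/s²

Convert to SI: r = 7.786 Tm = 7.786e+12 m.
For a circular orbit, gravity supplies the centripetal force, so v = √(GM / r).
v = √(5.604e+20 / 7.786e+12) m/s ≈ 8484 m/s = 8.484 km/s.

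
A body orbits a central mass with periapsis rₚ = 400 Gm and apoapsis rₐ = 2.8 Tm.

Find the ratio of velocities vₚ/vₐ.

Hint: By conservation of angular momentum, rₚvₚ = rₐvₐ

Convert to SI: rₚ = 400 Gm = 4e+11 m; rₐ = 2.8 Tm = 2.8e+12 m.
Conservation of angular momentum gives rₚvₚ = rₐvₐ, so vₚ/vₐ = rₐ/rₚ.
vₚ/vₐ = 2.8e+12 / 4e+11 ≈ 7.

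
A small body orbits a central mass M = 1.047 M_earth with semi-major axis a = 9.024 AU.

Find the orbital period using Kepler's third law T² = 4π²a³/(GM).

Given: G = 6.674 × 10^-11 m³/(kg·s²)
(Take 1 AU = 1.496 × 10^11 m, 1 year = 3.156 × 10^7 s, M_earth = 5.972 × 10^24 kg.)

Convert to SI: a = 9.024 AU = 1.34999e+12 m; M = 1.047 M_earth = 6.25268e+24 kg.
GM = G · M = 6.674e-11 · 6.25268e+24 = 4.17304e+14 m³/s².
Kepler's third law: T = 2π √(a³ / GM).
Substituting a = 1.34999e+12 m and GM = 4.17304e+14 m³/s²:
T = 2π √((1.34999e+12)³ / 4.17304e+14) s
T ≈ 4.824e+11 s = 1.529e+04 years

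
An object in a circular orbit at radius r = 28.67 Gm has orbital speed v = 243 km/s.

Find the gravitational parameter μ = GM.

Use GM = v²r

Convert to SI: r = 28.67 Gm = 2.867e+10 m; v = 243 km/s = 243000 m/s.
For a circular orbit v² = GM/r, so GM = v² · r.
GM = (243000)² · 2.867e+10 m³/s² ≈ 1.693e+21 m³/s² = 1.693 × 10^21 m³/s².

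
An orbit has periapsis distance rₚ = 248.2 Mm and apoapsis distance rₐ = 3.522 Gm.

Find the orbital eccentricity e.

Convert to SI: rₚ = 248.2 Mm = 2.482e+08 m; rₐ = 3.522 Gm = 3.522e+09 m.
e = (rₐ − rₚ) / (rₐ + rₚ).
e = (3.522e+09 − 2.482e+08) / (3.522e+09 + 2.482e+08) = 3.2738e+09 / 3.7702e+09 ≈ 0.8683.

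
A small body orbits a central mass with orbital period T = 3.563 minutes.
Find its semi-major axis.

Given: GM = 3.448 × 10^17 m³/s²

Convert to SI: T = 3.563 minutes = 213.78 s.
Invert Kepler's third law: a = (GM · T² / (4π²))^(1/3).
Substituting T = 213.78 s and GM = 3.448e+17 m³/s²:
a = (3.448e+17 · (213.78)² / (4π²))^(1/3) m
a ≈ 7.363e+06 m = 7.363 × 10^6 m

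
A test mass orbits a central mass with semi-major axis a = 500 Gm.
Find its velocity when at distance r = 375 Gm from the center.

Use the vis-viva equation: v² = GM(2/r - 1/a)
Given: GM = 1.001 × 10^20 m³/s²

Convert to SI: a = 500 Gm = 5e+11 m; r = 375 Gm = 3.75e+11 m.
Vis-viva: v = √(GM · (2/r − 1/a)).
2/r − 1/a = 2/3.75e+11 − 1/5e+11 = 3.33333e-12 m⁻¹.
v = √(1.001e+20 · 3.33333e-12) m/s ≈ 1.827e+04 m/s = 18.27 km/s.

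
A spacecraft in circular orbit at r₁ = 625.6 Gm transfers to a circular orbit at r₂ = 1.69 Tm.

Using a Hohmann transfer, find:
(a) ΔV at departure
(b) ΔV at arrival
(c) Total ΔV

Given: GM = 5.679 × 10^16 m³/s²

Convert to SI: r₁ = 625.6 Gm = 6.256e+11 m; r₂ = 1.69 Tm = 1.69e+12 m.
Transfer semi-major axis: a_t = (r₁ + r₂)/2 = (6.256e+11 + 1.69e+12)/2 = 1.1578e+12 m.
Circular speeds: v₁ = √(GM/r₁) = 301.292 m/s, v₂ = √(GM/r₂) = 183.313 m/s.
Transfer speeds (vis-viva v² = GM(2/r − 1/a_t)): v₁ᵗ = 364.011 m/s, v₂ᵗ = 134.749 m/s.
(a) ΔV₁ = |v₁ᵗ − v₁| ≈ 62.72 m/s = 62.72 m/s.
(b) ΔV₂ = |v₂ − v₂ᵗ| ≈ 48.56 m/s = 48.56 m/s.
(c) ΔV_total = ΔV₁ + ΔV₂ ≈ 111.3 m/s = 111.3 m/s.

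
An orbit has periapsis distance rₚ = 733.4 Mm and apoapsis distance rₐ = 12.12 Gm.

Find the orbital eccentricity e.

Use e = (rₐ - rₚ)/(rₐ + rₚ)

Convert to SI: rₚ = 733.4 Mm = 7.334e+08 m; rₐ = 12.12 Gm = 1.212e+10 m.
e = (rₐ − rₚ) / (rₐ + rₚ).
e = (1.212e+10 − 7.334e+08) / (1.212e+10 + 7.334e+08) = 1.13866e+10 / 1.28534e+10 ≈ 0.8859.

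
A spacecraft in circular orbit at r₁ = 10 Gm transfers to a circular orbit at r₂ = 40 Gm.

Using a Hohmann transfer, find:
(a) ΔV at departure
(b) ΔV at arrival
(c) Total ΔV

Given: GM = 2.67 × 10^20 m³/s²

Convert to SI: r₁ = 10 Gm = 1e+10 m; r₂ = 40 Gm = 4e+10 m.
Transfer semi-major axis: a_t = (r₁ + r₂)/2 = (1e+10 + 4e+10)/2 = 2.5e+10 m.
Circular speeds: v₁ = √(GM/r₁) = 163401 m/s, v₂ = √(GM/r₂) = 81700.7 m/s.
Transfer speeds (vis-viva v² = GM(2/r − 1/a_t)): v₁ᵗ = 206688 m/s, v₂ᵗ = 51672 m/s.
(a) ΔV₁ = |v₁ᵗ − v₁| ≈ 4.329e+04 m/s = 43.29 km/s.
(b) ΔV₂ = |v₂ − v₂ᵗ| ≈ 3.003e+04 m/s = 30.03 km/s.
(c) ΔV_total = ΔV₁ + ΔV₂ ≈ 7.332e+04 m/s = 73.32 km/s.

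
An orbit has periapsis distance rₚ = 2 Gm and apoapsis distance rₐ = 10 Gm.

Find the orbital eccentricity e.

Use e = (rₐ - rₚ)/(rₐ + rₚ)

Convert to SI: rₚ = 2 Gm = 2e+09 m; rₐ = 10 Gm = 1e+10 m.
e = (rₐ − rₚ) / (rₐ + rₚ).
e = (1e+10 − 2e+09) / (1e+10 + 2e+09) = 8e+09 / 1.2e+10 ≈ 0.6667.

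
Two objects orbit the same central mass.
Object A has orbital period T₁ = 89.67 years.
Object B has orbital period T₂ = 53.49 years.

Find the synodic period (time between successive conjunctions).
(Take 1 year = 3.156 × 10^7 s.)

Convert to SI: T₁ = 89.67 years = 2.82999e+09 s; T₂ = 53.49 years = 1.68814e+09 s.
T_syn = |T₁ · T₂ / (T₁ − T₂)|.
T_syn = |2.82999e+09 · 1.68814e+09 / (2.82999e+09 − 1.68814e+09)| s ≈ 4.184e+09 s = 132.6 years.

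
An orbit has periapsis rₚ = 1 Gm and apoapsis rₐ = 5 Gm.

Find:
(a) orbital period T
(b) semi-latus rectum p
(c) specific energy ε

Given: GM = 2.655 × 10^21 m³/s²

Convert to SI: rₚ = 1 Gm = 1e+09 m; rₐ = 5 Gm = 5e+09 m.
(a) With a = (rₚ + rₐ)/2 = 3e+09 m, T = 2π √(a³/GM) = 2π √((3e+09)³/2.655e+21) s ≈ 2.004e+04 s
(b) From a = (rₚ + rₐ)/2 = 3e+09 m and e = (rₐ − rₚ)/(rₐ + rₚ) = 0.666667, p = a(1 − e²) = 3e+09 · (1 − (0.666667)²) ≈ 1.667e+09 m
(c) With a = (rₚ + rₐ)/2 = 3e+09 m, ε = −GM/(2a) = −2.655e+21/(2 · 3e+09) J/kg ≈ -4.425e+11 J/kg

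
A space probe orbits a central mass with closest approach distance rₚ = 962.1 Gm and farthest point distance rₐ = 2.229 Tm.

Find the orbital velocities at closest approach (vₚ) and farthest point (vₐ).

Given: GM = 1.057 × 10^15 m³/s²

Convert to SI: rₚ = 962.1 Gm = 9.621e+11 m; rₐ = 2.229 Tm = 2.229e+12 m.
Use the vis-viva equation v² = GM(2/r − 1/a) with a = (rₚ + rₐ)/2 = (9.621e+11 + 2.229e+12)/2 = 1.59555e+12 m.
vₚ = √(GM · (2/rₚ − 1/a)) = √(1.057e+15 · (2/9.621e+11 − 1/1.59555e+12)) m/s ≈ 39.18 m/s = 39.18 m/s.
vₐ = √(GM · (2/rₐ − 1/a)) = √(1.057e+15 · (2/2.229e+12 − 1/1.59555e+12)) m/s ≈ 16.91 m/s = 16.91 m/s.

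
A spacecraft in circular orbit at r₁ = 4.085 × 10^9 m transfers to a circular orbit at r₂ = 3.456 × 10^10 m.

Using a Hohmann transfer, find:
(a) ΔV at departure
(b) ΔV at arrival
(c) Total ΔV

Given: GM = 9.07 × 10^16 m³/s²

Transfer semi-major axis: a_t = (r₁ + r₂)/2 = (4.085e+09 + 3.456e+10)/2 = 1.93225e+10 m.
Circular speeds: v₁ = √(GM/r₁) = 4712.03 m/s, v₂ = √(GM/r₂) = 1620.01 m/s.
Transfer speeds (vis-viva v² = GM(2/r − 1/a_t)): v₁ᵗ = 6301.77 m/s, v₂ᵗ = 744.871 m/s.
(a) ΔV₁ = |v₁ᵗ − v₁| ≈ 1590 m/s = 1.59 km/s.
(b) ΔV₂ = |v₂ − v₂ᵗ| ≈ 875.1 m/s = 875.1 m/s.
(c) ΔV_total = ΔV₁ + ΔV₂ ≈ 2465 m/s = 2.465 km/s.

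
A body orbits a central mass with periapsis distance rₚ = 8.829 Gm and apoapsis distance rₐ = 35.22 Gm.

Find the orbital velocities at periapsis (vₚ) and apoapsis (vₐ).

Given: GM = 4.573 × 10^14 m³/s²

Convert to SI: rₚ = 8.829 Gm = 8.829e+09 m; rₐ = 35.22 Gm = 3.522e+10 m.
Use the vis-viva equation v² = GM(2/r − 1/a) with a = (rₚ + rₐ)/2 = (8.829e+09 + 3.522e+10)/2 = 2.20245e+10 m.
vₚ = √(GM · (2/rₚ − 1/a)) = √(4.573e+14 · (2/8.829e+09 − 1/2.20245e+10)) m/s ≈ 287.8 m/s = 287.8 m/s.
vₐ = √(GM · (2/rₐ − 1/a)) = √(4.573e+14 · (2/3.522e+10 − 1/2.20245e+10)) m/s ≈ 72.15 m/s = 72.15 m/s.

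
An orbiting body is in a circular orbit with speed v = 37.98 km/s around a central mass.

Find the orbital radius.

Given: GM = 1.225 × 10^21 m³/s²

Convert to SI: v = 37.98 km/s = 37980 m/s.
For a circular orbit, v² = GM / r, so r = GM / v².
r = 1.225e+21 / (37980)² m ≈ 8.492e+11 m = 849.2 Gm.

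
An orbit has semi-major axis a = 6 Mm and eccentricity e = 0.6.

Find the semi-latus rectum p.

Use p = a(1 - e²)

Convert to SI: a = 6 Mm = 6e+06 m.
p = a (1 − e²).
p = 6e+06 · (1 − (0.6)²) = 6e+06 · 0.64 ≈ 3.84e+06 m = 3.84 Mm.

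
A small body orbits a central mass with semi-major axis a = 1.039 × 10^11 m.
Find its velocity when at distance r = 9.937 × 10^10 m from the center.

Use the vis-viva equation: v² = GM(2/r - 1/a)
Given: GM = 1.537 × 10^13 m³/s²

Vis-viva: v = √(GM · (2/r − 1/a)).
2/r − 1/a = 2/9.937e+10 − 1/1.039e+11 = 1.05022e-11 m⁻¹.
v = √(1.537e+13 · 1.05022e-11) m/s ≈ 12.71 m/s = 12.71 m/s.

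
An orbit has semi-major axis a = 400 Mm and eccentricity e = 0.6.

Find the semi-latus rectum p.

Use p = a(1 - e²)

Convert to SI: a = 400 Mm = 4e+08 m.
p = a (1 − e²).
p = 4e+08 · (1 − (0.6)²) = 4e+08 · 0.64 ≈ 2.56e+08 m = 256 Mm.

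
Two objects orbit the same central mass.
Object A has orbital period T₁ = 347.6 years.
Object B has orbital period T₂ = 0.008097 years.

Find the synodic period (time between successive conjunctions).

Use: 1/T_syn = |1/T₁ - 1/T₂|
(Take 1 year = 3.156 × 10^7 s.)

Convert to SI: T₁ = 347.6 years = 1.09703e+10 s; T₂ = 0.008097 years = 255541 s.
T_syn = |T₁ · T₂ / (T₁ − T₂)|.
T_syn = |1.09703e+10 · 255541 / (1.09703e+10 − 255541)| s ≈ 2.555e+05 s = 0.008097 years.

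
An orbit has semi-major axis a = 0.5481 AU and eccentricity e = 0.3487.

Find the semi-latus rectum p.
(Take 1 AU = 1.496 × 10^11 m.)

Convert to SI: a = 0.5481 AU = 8.19958e+10 m.
p = a (1 − e²).
p = 8.19958e+10 · (1 − (0.3487)²) = 8.19958e+10 · 0.878408 ≈ 7.203e+10 m = 0.4815 AU.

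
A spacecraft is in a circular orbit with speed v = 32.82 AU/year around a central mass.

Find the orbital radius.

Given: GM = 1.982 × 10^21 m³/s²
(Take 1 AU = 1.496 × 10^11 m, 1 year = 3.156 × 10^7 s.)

Convert to SI: v = 32.82 AU/year = 155573 m/s.
For a circular orbit, v² = GM / r, so r = GM / v².
r = 1.982e+21 / (155573)² m ≈ 8.189e+10 m = 0.5474 AU.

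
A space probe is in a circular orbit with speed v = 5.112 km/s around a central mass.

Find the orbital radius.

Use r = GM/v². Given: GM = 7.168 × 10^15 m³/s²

Convert to SI: v = 5.112 km/s = 5112 m/s.
For a circular orbit, v² = GM / r, so r = GM / v².
r = 7.168e+15 / (5112)² m ≈ 2.743e+08 m = 274.3 Mm.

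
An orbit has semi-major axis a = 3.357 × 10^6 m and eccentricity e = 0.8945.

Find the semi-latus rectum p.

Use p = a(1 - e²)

p = a (1 − e²).
p = 3.357e+06 · (1 − (0.8945)²) = 3.357e+06 · 0.19987 ≈ 6.71e+05 m = 6.71 × 10^5 m.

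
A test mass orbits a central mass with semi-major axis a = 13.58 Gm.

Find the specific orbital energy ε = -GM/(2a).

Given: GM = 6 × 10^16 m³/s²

Convert to SI: a = 13.58 Gm = 1.358e+10 m.
ε = −GM / (2a).
ε = −6e+16 / (2 · 1.358e+10) J/kg ≈ -2.209e+06 J/kg = -2.209 MJ/kg.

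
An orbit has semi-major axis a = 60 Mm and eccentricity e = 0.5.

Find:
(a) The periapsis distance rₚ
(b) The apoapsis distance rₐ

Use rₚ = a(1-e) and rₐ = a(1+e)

Convert to SI: a = 60 Mm = 6e+07 m.
(a) rₚ = a(1 − e) = 6e+07 · (1 − 0.5) = 6e+07 · 0.5 ≈ 3e+07 m = 30 Mm.
(b) rₐ = a(1 + e) = 6e+07 · (1 + 0.5) = 6e+07 · 1.5 ≈ 9e+07 m = 90 Mm.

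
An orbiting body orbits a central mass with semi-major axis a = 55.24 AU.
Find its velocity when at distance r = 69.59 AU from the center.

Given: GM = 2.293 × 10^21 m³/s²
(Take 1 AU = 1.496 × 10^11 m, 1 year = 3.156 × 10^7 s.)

Convert to SI: a = 55.24 AU = 8.2639e+12 m; r = 69.59 AU = 1.04107e+13 m.
Vis-viva: v = √(GM · (2/r − 1/a)).
2/r − 1/a = 2/1.04107e+13 − 1/8.2639e+12 = 7.11025e-14 m⁻¹.
v = √(2.293e+21 · 7.11025e-14) m/s ≈ 1.277e+04 m/s = 2.694 AU/year.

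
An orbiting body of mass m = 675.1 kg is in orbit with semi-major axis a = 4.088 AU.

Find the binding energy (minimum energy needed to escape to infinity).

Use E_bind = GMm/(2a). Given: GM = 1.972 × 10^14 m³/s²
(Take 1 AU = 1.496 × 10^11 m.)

Convert to SI: a = 4.088 AU = 6.11565e+11 m.
Total orbital energy is E = −GMm/(2a); binding energy is E_bind = −E = GMm/(2a).
E_bind = 1.972e+14 · 675.1 / (2 · 6.11565e+11) J ≈ 1.088e+05 J = 108.8 kJ.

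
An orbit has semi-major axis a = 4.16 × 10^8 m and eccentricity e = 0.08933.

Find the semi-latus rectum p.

p = a (1 − e²).
p = 4.16e+08 · (1 − (0.08933)²) = 4.16e+08 · 0.99202 ≈ 4.127e+08 m = 4.127 × 10^8 m.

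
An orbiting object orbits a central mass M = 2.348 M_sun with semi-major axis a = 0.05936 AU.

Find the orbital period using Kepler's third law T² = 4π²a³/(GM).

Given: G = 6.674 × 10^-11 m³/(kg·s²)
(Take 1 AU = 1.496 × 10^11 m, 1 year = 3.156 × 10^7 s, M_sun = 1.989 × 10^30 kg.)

Convert to SI: a = 0.05936 AU = 8.88026e+09 m; M = 2.348 M_sun = 4.67017e+30 kg.
GM = G · M = 6.674e-11 · 4.67017e+30 = 3.11687e+20 m³/s².
Kepler's third law: T = 2π √(a³ / GM).
Substituting a = 8.88026e+09 m and GM = 3.11687e+20 m³/s²:
T = 2π √((8.88026e+09)³ / 3.11687e+20) s
T ≈ 2.978e+05 s = 0.009437 years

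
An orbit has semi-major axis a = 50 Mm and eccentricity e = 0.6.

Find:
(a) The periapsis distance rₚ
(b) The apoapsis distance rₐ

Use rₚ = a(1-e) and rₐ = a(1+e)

Convert to SI: a = 50 Mm = 5e+07 m.
(a) rₚ = a(1 − e) = 5e+07 · (1 − 0.6) = 5e+07 · 0.4 ≈ 2e+07 m = 20 Mm.
(b) rₐ = a(1 + e) = 5e+07 · (1 + 0.6) = 5e+07 · 1.6 ≈ 8e+07 m = 80 Mm.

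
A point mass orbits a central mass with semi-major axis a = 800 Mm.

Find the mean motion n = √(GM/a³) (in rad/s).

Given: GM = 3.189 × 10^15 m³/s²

Convert to SI: a = 800 Mm = 8e+08 m.
n = √(GM / a³).
n = √(3.189e+15 / (8e+08)³) rad/s ≈ 2.496e-06 rad/s.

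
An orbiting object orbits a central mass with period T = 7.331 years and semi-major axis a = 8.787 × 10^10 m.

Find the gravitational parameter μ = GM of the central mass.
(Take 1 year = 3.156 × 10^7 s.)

Convert to SI: T = 7.331 years = 2.31366e+08 s.
GM = 4π² · a³ / T².
GM = 4π² · (8.787e+10)³ / (2.31366e+08)² m³/s² ≈ 5.004e+17 m³/s² = 5.004 × 10^17 m³/s².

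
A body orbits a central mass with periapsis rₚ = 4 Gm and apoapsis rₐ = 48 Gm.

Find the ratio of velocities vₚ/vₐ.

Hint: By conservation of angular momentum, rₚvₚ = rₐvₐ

Convert to SI: rₚ = 4 Gm = 4e+09 m; rₐ = 48 Gm = 4.8e+10 m.
Conservation of angular momentum gives rₚvₚ = rₐvₐ, so vₚ/vₐ = rₐ/rₚ.
vₚ/vₐ = 4.8e+10 / 4e+09 ≈ 12.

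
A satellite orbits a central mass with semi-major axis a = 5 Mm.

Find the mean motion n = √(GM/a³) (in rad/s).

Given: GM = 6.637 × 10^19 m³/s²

Convert to SI: a = 5 Mm = 5e+06 m.
n = √(GM / a³).
n = √(6.637e+19 / (5e+06)³) rad/s ≈ 0.7287 rad/s.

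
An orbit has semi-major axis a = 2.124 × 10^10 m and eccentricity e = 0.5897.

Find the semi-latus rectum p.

p = a (1 − e²).
p = 2.124e+10 · (1 − (0.5897)²) = 2.124e+10 · 0.652254 ≈ 1.385e+10 m = 1.385 × 10^10 m.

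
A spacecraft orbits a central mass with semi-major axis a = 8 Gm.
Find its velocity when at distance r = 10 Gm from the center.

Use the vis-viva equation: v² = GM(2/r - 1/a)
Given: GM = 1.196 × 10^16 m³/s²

Convert to SI: a = 8 Gm = 8e+09 m; r = 10 Gm = 1e+10 m.
Vis-viva: v = √(GM · (2/r − 1/a)).
2/r − 1/a = 2/1e+10 − 1/8e+09 = 7.5e-11 m⁻¹.
v = √(1.196e+16 · 7.5e-11) m/s ≈ 947.1 m/s = 947.1 m/s.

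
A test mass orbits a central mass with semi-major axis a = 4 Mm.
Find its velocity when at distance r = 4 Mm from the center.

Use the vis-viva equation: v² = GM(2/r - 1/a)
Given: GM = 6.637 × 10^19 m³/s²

Convert to SI: a = 4 Mm = 4e+06 m; r = 4 Mm = 4e+06 m.
Vis-viva: v = √(GM · (2/r − 1/a)).
2/r − 1/a = 2/4e+06 − 1/4e+06 = 2.5e-07 m⁻¹.
v = √(6.637e+19 · 2.5e-07) m/s ≈ 4.073e+06 m/s = 4073 km/s.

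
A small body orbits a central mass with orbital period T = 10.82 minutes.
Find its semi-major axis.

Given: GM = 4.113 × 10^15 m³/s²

Convert to SI: T = 10.82 minutes = 649.2 s.
Invert Kepler's third law: a = (GM · T² / (4π²))^(1/3).
Substituting T = 649.2 s and GM = 4.113e+15 m³/s²:
a = (4.113e+15 · (649.2)² / (4π²))^(1/3) m
a ≈ 3.528e+06 m = 3.528 Mm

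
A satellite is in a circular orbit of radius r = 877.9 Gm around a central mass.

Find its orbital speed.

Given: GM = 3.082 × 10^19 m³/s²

Convert to SI: r = 877.9 Gm = 8.779e+11 m.
For a circular orbit, gravity supplies the centripetal force, so v = √(GM / r).
v = √(3.082e+19 / 8.779e+11) m/s ≈ 5925 m/s = 5.925 km/s.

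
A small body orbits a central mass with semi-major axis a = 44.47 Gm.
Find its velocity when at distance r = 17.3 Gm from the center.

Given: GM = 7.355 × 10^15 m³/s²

Convert to SI: a = 44.47 Gm = 4.447e+10 m; r = 17.3 Gm = 1.73e+10 m.
Vis-viva: v = √(GM · (2/r − 1/a)).
2/r − 1/a = 2/1.73e+10 − 1/4.447e+10 = 9.31199e-11 m⁻¹.
v = √(7.355e+15 · 9.31199e-11) m/s ≈ 827.6 m/s = 827.6 m/s.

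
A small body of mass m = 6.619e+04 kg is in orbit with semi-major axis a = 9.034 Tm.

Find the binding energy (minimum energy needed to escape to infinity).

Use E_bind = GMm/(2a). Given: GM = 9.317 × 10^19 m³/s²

Convert to SI: a = 9.034 Tm = 9.034e+12 m.
Total orbital energy is E = −GMm/(2a); binding energy is E_bind = −E = GMm/(2a).
E_bind = 9.317e+19 · 6.619e+04 / (2 · 9.034e+12) J ≈ 3.413e+11 J = 341.3 GJ.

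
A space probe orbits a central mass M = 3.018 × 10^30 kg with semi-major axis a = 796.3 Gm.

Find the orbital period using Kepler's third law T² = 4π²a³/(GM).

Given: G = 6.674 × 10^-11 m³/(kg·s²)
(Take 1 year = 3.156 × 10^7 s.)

Convert to SI: a = 796.3 Gm = 7.963e+11 m.
GM = G · M = 6.674e-11 · 3.018e+30 = 2.01421e+20 m³/s².
Kepler's third law: T = 2π √(a³ / GM).
Substituting a = 7.963e+11 m and GM = 2.01421e+20 m³/s²:
T = 2π √((7.963e+11)³ / 2.01421e+20) s
T ≈ 3.146e+08 s = 9.968 years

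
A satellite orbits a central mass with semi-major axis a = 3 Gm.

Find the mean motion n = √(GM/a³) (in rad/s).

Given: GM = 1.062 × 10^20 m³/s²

Convert to SI: a = 3 Gm = 3e+09 m.
n = √(GM / a³).
n = √(1.062e+20 / (3e+09)³) rad/s ≈ 6.272e-05 rad/s.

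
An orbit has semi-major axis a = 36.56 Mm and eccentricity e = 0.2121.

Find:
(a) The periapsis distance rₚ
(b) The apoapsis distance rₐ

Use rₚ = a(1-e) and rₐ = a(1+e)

Convert to SI: a = 36.56 Mm = 3.656e+07 m.
(a) rₚ = a(1 − e) = 3.656e+07 · (1 − 0.2121) = 3.656e+07 · 0.7879 ≈ 2.881e+07 m = 28.81 Mm.
(b) rₐ = a(1 + e) = 3.656e+07 · (1 + 0.2121) = 3.656e+07 · 1.2121 ≈ 4.431e+07 m = 44.31 Mm.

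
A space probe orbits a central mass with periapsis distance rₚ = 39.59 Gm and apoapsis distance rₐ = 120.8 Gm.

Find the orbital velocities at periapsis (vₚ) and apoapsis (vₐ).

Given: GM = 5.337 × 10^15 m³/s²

Convert to SI: rₚ = 39.59 Gm = 3.959e+10 m; rₐ = 120.8 Gm = 1.208e+11 m.
Use the vis-viva equation v² = GM(2/r − 1/a) with a = (rₚ + rₐ)/2 = (3.959e+10 + 1.208e+11)/2 = 8.0195e+10 m.
vₚ = √(GM · (2/rₚ − 1/a)) = √(5.337e+15 · (2/3.959e+10 − 1/8.0195e+10)) m/s ≈ 450.6 m/s = 450.6 m/s.
vₐ = √(GM · (2/rₐ − 1/a)) = √(5.337e+15 · (2/1.208e+11 − 1/8.0195e+10)) m/s ≈ 147.7 m/s = 147.7 m/s.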